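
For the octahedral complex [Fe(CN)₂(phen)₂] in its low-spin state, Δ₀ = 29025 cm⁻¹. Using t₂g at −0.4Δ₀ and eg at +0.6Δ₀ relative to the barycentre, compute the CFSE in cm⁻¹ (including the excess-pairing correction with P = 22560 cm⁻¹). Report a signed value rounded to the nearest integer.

-24540

Ligand charges: 2×(-1) from CN⁻ and 2×(+0) from phen sum to -2; with overall charge +0, Fe is +2.
Group 8 minus oxidation state +2 gives a d⁶ configuration for Fe²⁺.
Electron filling gives t₂g⁶ eg⁰.
The orbital stabilization is -2.4Δ₀ = -2.4 × 29025 = -69660 cm⁻¹.
Pairing penalty: 3 pairs vs 1 in the high-spin reference → 2 extra × P = 45120 cm⁻¹.
Overall CFSE = -69660 + 45120 = -24540 cm⁻¹.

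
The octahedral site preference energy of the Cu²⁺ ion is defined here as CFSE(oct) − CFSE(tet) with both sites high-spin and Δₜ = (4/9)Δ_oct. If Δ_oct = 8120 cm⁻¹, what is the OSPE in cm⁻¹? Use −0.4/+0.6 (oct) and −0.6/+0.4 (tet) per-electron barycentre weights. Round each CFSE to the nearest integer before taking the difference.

Group 11 minus oxidation state +2 gives a d⁹ configuration for Cu²⁺.
Octahedral (high-spin): t₂g⁶ eg³, CFSE = 6(−0.4) + 3(+0.6) = -0.6Δ_oct = -0.6 × 8120 = -4872 cm⁻¹.
Tetrahedral e⁴ t₂⁵ gives -0.4Δₜ = -0.4 × (4/9) × 8120 = -1444 cm⁻¹.
OSPE = -4872 − (-1444) = -3428 cm⁻¹.

-3428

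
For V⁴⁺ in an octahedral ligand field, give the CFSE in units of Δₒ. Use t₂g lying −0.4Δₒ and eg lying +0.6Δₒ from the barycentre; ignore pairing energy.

-0.4 Δₒ

V⁴⁺: group 5, so d-count = 5 − 4 = 1.
Configuration: t₂g¹ eg⁰.
CFSE = 1(-0.4Δₒ) + 0(0.6Δₒ) = -0.4Δₒ + 0.0Δₒ = -0.4Δₒ.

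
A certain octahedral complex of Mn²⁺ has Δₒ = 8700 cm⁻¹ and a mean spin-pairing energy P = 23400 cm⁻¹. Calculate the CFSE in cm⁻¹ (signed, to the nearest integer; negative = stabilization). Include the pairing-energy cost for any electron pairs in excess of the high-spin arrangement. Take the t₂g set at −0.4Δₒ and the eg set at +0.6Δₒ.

0

Mn sits in group 7; removing 2 electrons leaves Mn²⁺ with 7 − 2 = 5 d electrons.
Δₒ < P, so pairing is avoided: the ground state is high-spin.
That gives t₂g³ eg².
Orbital CFSE = 0.0Δₒ = 0.0 × 8700 = 0 cm⁻¹.
High-spin has no excess pairs, so no pairing correction applies.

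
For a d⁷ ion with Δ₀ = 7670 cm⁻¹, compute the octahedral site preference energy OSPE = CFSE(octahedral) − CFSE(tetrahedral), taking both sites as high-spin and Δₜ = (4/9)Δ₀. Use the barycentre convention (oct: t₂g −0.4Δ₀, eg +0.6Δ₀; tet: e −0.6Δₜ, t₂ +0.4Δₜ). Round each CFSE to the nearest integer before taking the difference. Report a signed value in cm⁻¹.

Octahedral (high-spin): t2g^5 e_g^2, CFSE = 5(−0.4) + 2(+0.6) = -0.8Δ₀ = -0.8 × 7670 = -6136 cm⁻¹.
In a tetrahedral site the filling is e^4 t2^3: CFSE(tet) = -1.2Δₜ = -1.2 × (4/9)(7670) = -4091 cm⁻¹.
OSPE = -6136 − (-4091) = -2045 cm⁻¹.

-2045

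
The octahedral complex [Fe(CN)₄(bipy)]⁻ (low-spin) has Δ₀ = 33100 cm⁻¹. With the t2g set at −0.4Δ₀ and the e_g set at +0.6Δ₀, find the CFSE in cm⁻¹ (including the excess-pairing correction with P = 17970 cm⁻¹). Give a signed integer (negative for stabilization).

-30260

Ligand charges: 4×(-1) from CN⁻ and 1×(+0) from bipy sum to -4; with overall charge -1, Fe is +3.
Group 8 minus oxidation state +3 gives a d⁵ configuration for Fe³⁺.
Electron filling gives t2g^5 e_g^0.
The orbital stabilization is -2.0Δ₀ = -2.0 × 33100 = -66200 cm⁻¹.
Relative to high-spin t2g^3 e_g^2 (0 paired), the low-spin configuration has 2 additional pairs, contributing +2 × 17970 = +35940 cm⁻¹.
Combining: -66200 + 35940 = -30260 cm⁻¹.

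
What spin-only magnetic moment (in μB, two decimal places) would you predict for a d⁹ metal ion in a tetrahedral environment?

1.73 μB

Tetrahedral fields are weak (Δₜ ≈ 4/9 Δₒ), so electrons fill high-spin.
Configuration: e^4 t2^5 → 1 unpaired electron.
μ(spin-only) = √[1(1+2)] = √3 ≈ 1.73 μB.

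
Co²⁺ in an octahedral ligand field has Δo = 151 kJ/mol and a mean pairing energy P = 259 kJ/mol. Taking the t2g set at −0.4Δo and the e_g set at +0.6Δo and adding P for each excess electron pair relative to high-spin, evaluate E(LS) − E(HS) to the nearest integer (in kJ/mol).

Co²⁺: group 9, so d-count = 9 − 2 = 7.
High-spin: t2g^5 e_g^2, CFSE = -0.8Δo = -121 kJ/mol.
Low-spin t2g^6 e_g^1 gives -1.8Δo = -272 kJ/mol, but forming 1 extra pair costs 1P = 259 kJ/mol, so E(LS) = -272 + 259 = -13 kJ/mol.
E(LS) − E(HS) = -13 − (-121) = 108 kJ/mol.

108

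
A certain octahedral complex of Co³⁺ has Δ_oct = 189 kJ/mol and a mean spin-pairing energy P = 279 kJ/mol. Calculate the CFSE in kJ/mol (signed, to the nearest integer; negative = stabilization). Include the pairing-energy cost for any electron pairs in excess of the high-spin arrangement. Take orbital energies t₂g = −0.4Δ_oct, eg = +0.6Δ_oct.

-76

Co is in group 9, so Co³⁺ is d⁶ (9 − 3 = 6).
Since Δ_oct = 189 kJ/mol < P = 279 kJ/mol, the complex adopts the high-spin configuration.
Filling d⁶ accordingly: t₂g⁴ eg².
Orbital CFSE = -0.4Δ_oct = -0.4 × 189 = -76 kJ/mol.
High-spin has no excess pairs, so no pairing correction applies.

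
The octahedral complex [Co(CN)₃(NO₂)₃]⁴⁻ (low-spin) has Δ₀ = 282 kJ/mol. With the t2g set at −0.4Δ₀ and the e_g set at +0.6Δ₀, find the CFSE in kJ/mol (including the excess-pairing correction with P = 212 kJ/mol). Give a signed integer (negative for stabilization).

-296

Ligand charges: 3×(-1) from CN⁻ and 3×(-1) from NO₂⁻ sum to -6; with overall charge -4, Co is +2.
Group 9 minus oxidation state +2 gives a d⁷ configuration for Co²⁺.
Configuration: t2g^6 e_g^1.
The orbital stabilization is -1.8Δ₀ = -1.8 × 282 = -508 kJ/mol.
Pairing penalty: 3 pairs vs 2 in the high-spin reference → 1 extra × P = 212 kJ/mol.
Net CFSE = -508 + 212 = -296 kJ/mol.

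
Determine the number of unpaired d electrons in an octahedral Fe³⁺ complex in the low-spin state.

Fe is in group 8, so Fe³⁺ is d⁵ (8 − 3 = 5).
Configuration: t2g^5 e_g^0, giving 1 unpaired electron.

1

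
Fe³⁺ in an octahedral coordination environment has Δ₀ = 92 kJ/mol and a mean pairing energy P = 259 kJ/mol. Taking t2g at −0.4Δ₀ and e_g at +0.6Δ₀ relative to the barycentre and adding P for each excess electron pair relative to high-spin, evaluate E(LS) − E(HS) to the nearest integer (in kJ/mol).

Fe sits in group 8; removing 3 electrons leaves Fe³⁺ with 8 − 3 = 5 d electrons.
High-spin: t2g^3 e_g^2, CFSE = 0.0Δ₀ = 0 kJ/mol.
For low-spin the configuration is t2g^5 e_g^0: orbital energy -2.0 × 92 = -184 kJ/mol, and 2 additional pairs relative to high-spin add 518 kJ/mol, giving 334 kJ/mol.
Thus E(LS) − E(HS) = 334 kJ/mol.

334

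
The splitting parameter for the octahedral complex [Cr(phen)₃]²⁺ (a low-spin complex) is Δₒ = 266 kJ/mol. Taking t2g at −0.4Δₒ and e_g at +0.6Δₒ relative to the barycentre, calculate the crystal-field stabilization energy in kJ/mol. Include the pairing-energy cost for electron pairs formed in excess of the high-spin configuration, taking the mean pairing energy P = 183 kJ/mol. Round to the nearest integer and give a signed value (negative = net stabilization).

phen is neutral, so the +2 overall charge sits on Cr: oxidation state +2.
Group 6 minus oxidation state +2 gives a d⁴ configuration for Cr²⁺.
Configuration: t2g^4 e_g^0.
The orbital stabilization is -1.6Δₒ = -1.6 × 266 = -426 kJ/mol.
Relative to high-spin t2g^3 e_g^1 (0 paired), the low-spin configuration has 1 additional pair, contributing +1 × 183 = +183 kJ/mol.
Net CFSE = -426 + 183 = -243 kJ/mol.

-243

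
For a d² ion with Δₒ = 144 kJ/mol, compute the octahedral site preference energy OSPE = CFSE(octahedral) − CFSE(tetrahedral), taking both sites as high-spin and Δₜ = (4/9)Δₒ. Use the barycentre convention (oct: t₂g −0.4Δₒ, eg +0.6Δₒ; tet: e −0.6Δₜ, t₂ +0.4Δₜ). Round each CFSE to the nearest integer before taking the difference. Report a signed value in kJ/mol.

-38

Octahedral (high-spin): t₂g² eg⁰, CFSE = 2(−0.4) + 0(+0.6) = -0.8Δₒ = -0.8 × 144 = -115 kJ/mol.
In a tetrahedral site the filling is e² t₂⁰: CFSE(tet) = -1.2Δₜ = -1.2 × (4/9)(144) = -77 kJ/mol.
Subtracting, OSPE = -115 − (-77) = -38 kJ/mol.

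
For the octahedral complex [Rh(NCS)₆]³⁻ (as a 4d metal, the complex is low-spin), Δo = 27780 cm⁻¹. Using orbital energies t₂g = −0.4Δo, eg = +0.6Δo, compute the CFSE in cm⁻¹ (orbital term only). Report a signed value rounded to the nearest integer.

Each NCS⁻ contributes -1; 6 × (-1) = -6. With overall charge -3, Rh is in the +3 oxidation state.
Rh is in group 9, so Rh³⁺ is d⁶ (9 − 3 = 6).
Electron filling gives t₂g⁶ eg⁰.
Orbital CFSE = 6(-0.4) + 0(0.6) = -2.4Δo = -2.4 × 27780 = -66672 cm⁻¹.

-66672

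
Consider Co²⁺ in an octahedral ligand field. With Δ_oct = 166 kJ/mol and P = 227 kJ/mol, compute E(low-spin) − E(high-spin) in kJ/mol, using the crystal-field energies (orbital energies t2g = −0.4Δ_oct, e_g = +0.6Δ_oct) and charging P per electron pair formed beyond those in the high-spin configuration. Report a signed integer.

61

Co is in group 9, so Co²⁺ is d⁷ (9 − 2 = 7).
High-spin d⁷ fills as t2g^5 e_g^2 with CFSE 5(−0.4) + 2(+0.6) = -0.8Δ_oct = -133 kJ/mol.
Low-spin: t2g^6 e_g^1, orbital CFSE = -1.8Δ_oct = -299 kJ/mol; plus 1 excess pair × P = +227 kJ/mol; total -72 kJ/mol.
Thus E(LS) − E(HS) = 61 kJ/mol.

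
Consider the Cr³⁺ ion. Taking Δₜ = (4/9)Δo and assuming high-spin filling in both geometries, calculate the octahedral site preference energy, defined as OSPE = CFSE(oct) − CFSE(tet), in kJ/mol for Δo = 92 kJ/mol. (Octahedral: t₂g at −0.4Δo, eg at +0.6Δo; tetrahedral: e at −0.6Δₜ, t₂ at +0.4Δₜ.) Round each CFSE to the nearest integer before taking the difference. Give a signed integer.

Group 6 minus oxidation state +3 gives a d³ configuration for Cr³⁺.
Octahedral (high-spin): t₂g³ eg⁰, CFSE = 3(−0.4) + 0(+0.6) = -1.2Δo = -1.2 × 92 = -110 kJ/mol.
Tetrahedral: e² t₂¹, CFSE = 2(−0.6) + 1(+0.4) = -0.8Δₜ = -0.8 × (4/9) × 92 = -33 kJ/mol.
OSPE = CFSE(oct) − CFSE(tet) = -110 − (-33) = -77 kJ/mol.

-77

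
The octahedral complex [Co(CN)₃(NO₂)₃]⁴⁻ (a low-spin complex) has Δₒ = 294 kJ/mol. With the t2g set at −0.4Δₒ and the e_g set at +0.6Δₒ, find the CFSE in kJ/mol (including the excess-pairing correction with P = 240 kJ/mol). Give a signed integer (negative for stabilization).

-289

Ligand charges: 3×(-1) from CN⁻ and 3×(-1) from NO₂⁻ sum to -6; with overall charge -4, Co is +2.
Co sits in group 9; removing 2 electrons leaves Co²⁺ with 9 − 2 = 7 d electrons.
Electron filling gives t2g^6 e_g^1.
Orbital CFSE = 6(-0.4) + 1(0.6) = -1.8Δₒ = -1.8 × 294 = -529 kJ/mol.
Pairing penalty: 3 pairs vs 2 in the high-spin reference → 1 extra × P = 240 kJ/mol.
Overall CFSE = -529 + 240 = -289 kJ/mol.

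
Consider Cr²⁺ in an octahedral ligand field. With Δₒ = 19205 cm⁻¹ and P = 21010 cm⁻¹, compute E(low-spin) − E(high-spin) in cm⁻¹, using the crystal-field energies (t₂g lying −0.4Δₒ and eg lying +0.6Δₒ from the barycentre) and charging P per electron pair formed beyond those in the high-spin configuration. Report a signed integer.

Cr sits in group 6; removing 2 electrons leaves Cr²⁺ with 6 − 2 = 4 d electrons.
High-spin: t₂g³ eg¹, CFSE = -0.6Δₒ = -11523 cm⁻¹.
Low-spin t₂g⁴ eg⁰ gives -1.6Δₒ = -30728 cm⁻¹, but forming 1 extra pair costs 1P = 21010 cm⁻¹, so E(LS) = -30728 + 21010 = -9718 cm⁻¹.
E(LS) − E(HS) = -9718 − (-11523) = 1805 cm⁻¹.

1805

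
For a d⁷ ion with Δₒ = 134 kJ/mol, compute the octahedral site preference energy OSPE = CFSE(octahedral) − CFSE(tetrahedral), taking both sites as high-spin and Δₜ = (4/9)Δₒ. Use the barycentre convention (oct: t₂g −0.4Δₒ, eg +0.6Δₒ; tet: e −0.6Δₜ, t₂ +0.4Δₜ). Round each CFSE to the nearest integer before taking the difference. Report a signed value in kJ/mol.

Octahedral (high-spin): t₂g⁵ eg², CFSE = 5(−0.4) + 2(+0.6) = -0.8Δₒ = -0.8 × 134 = -107 kJ/mol.
Tetrahedral e⁴ t₂³ gives -1.2Δₜ = -1.2 × (4/9) × 134 = -71 kJ/mol.
OSPE = -107 − (-71) = -36 kJ/mol.

-36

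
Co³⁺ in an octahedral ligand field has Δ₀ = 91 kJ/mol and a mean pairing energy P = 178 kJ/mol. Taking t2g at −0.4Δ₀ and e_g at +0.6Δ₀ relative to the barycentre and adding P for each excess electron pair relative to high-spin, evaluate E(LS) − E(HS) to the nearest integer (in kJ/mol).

Group 9 minus oxidation state +3 gives a d⁶ configuration for Co³⁺.
High-spin: t2g^4 e_g^2, CFSE = -0.4Δ₀ = -36 kJ/mol.
Low-spin t2g^6 e_g^0 gives -2.4Δ₀ = -218 kJ/mol, but forming 2 extra pairs costs 2P = 356 kJ/mol, so E(LS) = -218 + 356 = 138 kJ/mol.
The difference is 138 − (-36) = 174 kJ/mol, so high-spin lies lower.

174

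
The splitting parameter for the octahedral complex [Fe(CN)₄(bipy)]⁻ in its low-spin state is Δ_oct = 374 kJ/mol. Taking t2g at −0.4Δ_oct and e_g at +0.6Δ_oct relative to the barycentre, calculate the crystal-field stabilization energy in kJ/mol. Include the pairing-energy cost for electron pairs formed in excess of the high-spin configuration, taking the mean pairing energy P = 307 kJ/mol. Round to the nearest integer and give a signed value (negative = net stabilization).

-134

Ligand charges: 4×(-1) from CN⁻ and 1×(+0) from bipy sum to -4; with overall charge -1, Fe is +3.
Group 8 minus oxidation state +3 gives a d⁵ configuration for Fe³⁺.
Configuration: t2g^5 e_g^0.
Orbital CFSE = 5(-0.4) + 0(0.6) = -2.0Δ_oct = -2.0 × 374 = -748 kJ/mol.
High-spin d⁵ would be t2g^3 e_g^2 with 0 pairs; low-spin has 2, so 2 excess pairs cost +2P = +614 kJ/mol.
Overall CFSE = -748 + 614 = -134 kJ/mol.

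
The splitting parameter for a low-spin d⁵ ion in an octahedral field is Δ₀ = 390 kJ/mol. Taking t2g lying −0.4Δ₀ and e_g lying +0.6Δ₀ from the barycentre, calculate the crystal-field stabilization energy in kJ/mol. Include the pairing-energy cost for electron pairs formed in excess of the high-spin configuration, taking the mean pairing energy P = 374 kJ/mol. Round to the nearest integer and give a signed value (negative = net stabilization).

-32

Configuration: t2g^5 e_g^0.
Orbital CFSE = 5(-0.4) + 0(0.6) = -2.0Δ₀ = -2.0 × 390 = -780 kJ/mol.
High-spin d⁵ would be t2g^3 e_g^2 with 0 pairs; low-spin has 2, so 2 excess pairs cost +2P = +748 kJ/mol.
Combining: -780 + 748 = -32 kJ/mol.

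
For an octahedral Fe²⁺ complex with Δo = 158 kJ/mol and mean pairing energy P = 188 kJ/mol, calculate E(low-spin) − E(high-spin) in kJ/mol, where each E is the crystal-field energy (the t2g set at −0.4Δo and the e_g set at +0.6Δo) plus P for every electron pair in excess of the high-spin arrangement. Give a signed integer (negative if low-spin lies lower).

Fe²⁺: group 8, so d-count = 8 − 2 = 6.
In the high-spin limit (t2g^4 e_g^2) the orbital term is -0.4Δo = -63 kJ/mol, with no excess pairing.
Low-spin t2g^6 e_g^0 gives -2.4Δo = -379 kJ/mol, but forming 2 extra pairs costs 2P = 376 kJ/mol, so E(LS) = -379 + 376 = -3 kJ/mol.
E(LS) − E(HS) = -3 − (-63) = 60 kJ/mol.

60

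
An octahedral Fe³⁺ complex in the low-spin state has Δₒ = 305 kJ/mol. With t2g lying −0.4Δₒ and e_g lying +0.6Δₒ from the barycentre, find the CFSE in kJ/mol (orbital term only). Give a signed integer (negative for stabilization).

Group 8 minus oxidation state +3 gives a d⁵ configuration for Fe³⁺.
The d⁵ electrons fill as t2g^5 e_g^0.
Orbital CFSE = 5(-0.4) + 0(0.6) = -2.0Δₒ = -2.0 × 305 = -610 kJ/mol.

-610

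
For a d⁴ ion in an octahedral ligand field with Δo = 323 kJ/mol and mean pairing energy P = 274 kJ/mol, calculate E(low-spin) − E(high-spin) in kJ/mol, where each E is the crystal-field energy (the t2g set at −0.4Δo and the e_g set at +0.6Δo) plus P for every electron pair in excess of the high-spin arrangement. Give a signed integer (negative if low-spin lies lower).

-49

High-spin d⁴ fills as t2g^3 e_g^1 with CFSE 3(−0.4) + 1(+0.6) = -0.6Δo = -194 kJ/mol.
Low-spin: t2g^4 e_g^0, orbital CFSE = -1.6Δo = -517 kJ/mol; plus 1 excess pair × P = +274 kJ/mol; total -243 kJ/mol.
Thus E(LS) − E(HS) = -49 kJ/mol.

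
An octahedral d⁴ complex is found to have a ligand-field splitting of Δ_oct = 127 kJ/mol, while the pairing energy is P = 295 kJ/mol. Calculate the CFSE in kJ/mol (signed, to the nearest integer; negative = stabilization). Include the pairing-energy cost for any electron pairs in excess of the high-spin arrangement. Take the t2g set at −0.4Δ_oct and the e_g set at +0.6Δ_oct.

-76

Δ_oct < P, so pairing is avoided: the ground state is high-spin.
That gives t2g^3 e_g^1.
Orbital CFSE = -0.6Δ_oct = -0.6 × 127 = -76 kJ/mol.
High-spin has no excess pairs, so no pairing correction applies.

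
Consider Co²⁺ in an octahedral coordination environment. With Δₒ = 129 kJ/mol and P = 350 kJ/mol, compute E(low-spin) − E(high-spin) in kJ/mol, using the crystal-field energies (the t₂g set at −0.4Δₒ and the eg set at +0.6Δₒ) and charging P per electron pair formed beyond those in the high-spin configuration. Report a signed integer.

Group 9 minus oxidation state +2 gives a d⁷ configuration for Co²⁺.
In the high-spin limit (t₂g⁵ eg²) the orbital term is -0.8Δₒ = -103 kJ/mol, with no excess pairing.
Low-spin t₂g⁶ eg¹ gives -1.8Δₒ = -232 kJ/mol, but forming 1 extra pair costs 1P = 350 kJ/mol, so E(LS) = -232 + 350 = 118 kJ/mol.
Thus E(LS) − E(HS) = 221 kJ/mol.

221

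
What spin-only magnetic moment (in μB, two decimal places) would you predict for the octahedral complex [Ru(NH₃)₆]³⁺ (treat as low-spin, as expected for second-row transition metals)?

NH₃ is neutral, so the +3 overall charge sits on Ru: oxidation state +3.
Ru is in group 8, so Ru³⁺ is d⁵ (8 − 3 = 5).
Configuration: t₂g⁵ eg⁰ → 1 unpaired electron.
μ(spin-only) = √[1(1+2)] = √3 ≈ 1.73 μB.

1.73 μB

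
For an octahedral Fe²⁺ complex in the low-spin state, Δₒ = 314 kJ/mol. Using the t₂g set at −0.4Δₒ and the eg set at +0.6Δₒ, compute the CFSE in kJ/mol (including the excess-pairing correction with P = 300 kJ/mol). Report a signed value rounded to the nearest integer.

-154

Group 8 minus oxidation state +2 gives a d⁶ configuration for Fe²⁺.
The d⁶ electrons fill as t₂g⁶ eg⁰.
CFSE(orbital) = 6×(-0.4Δₒ) + 0×(0.6Δₒ) = -2.4Δₒ; with Δₒ = 314 kJ/mol that is -754 kJ/mol.
High-spin d⁶ would be t₂g⁴ eg² with 1 pair; low-spin has 3, so 2 excess pairs cost +2P = +600 kJ/mol.
Net CFSE = -754 + 600 = -154 kJ/mol.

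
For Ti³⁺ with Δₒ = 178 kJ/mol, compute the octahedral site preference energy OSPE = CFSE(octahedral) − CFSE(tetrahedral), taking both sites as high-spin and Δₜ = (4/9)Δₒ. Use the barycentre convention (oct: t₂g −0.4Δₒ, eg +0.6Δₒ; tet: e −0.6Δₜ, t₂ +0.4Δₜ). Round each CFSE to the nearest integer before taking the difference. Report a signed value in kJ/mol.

Ti sits in group 4; removing 3 electrons leaves Ti³⁺ with 4 − 3 = 1 d electrons.
In an octahedral site d¹ (HS) is t2g^1 e_g^0, giving CFSE(oct) = -0.4Δₒ = -71 kJ/mol.
Tetrahedral e^1 t2^0 gives -0.6Δₜ = -0.6 × (4/9) × 178 = -47 kJ/mol.
OSPE = -71 − (-47) = -24 kJ/mol.

-24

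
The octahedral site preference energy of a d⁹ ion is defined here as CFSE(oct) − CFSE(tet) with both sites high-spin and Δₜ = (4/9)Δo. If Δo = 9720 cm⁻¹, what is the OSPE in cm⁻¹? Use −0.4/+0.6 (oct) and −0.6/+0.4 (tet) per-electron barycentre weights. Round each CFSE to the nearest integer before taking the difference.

-4104

In an octahedral site d⁹ (HS) is t₂g⁶ eg³, giving CFSE(oct) = -0.6Δo = -5832 cm⁻¹.
Tetrahedral e⁴ t₂⁵ gives -0.4Δₜ = -0.4 × (4/9) × 9720 = -1728 cm⁻¹.
Subtracting, OSPE = -5832 − (-1728) = -4104 cm⁻¹.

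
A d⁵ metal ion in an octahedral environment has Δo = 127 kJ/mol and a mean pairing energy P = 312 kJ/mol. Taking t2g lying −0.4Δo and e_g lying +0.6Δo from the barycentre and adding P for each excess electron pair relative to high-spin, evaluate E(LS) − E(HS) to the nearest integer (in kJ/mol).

370

In the high-spin limit (t2g^3 e_g^2) the orbital term is 0.0Δo = 0 kJ/mol, with no excess pairing.
Low-spin: t2g^5 e_g^0, orbital CFSE = -2.0Δo = -254 kJ/mol; plus 2 excess pairs × P = +624 kJ/mol; total 370 kJ/mol.
E(LS) − E(HS) = 370 − (0) = 370 kJ/mol.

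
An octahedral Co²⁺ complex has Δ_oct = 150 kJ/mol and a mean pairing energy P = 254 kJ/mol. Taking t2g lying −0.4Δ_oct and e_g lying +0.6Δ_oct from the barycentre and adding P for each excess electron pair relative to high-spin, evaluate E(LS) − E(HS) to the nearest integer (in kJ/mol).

Group 9 minus oxidation state +2 gives a d⁷ configuration for Co²⁺.
High-spin d⁷ fills as t2g^5 e_g^2 with CFSE 5(−0.4) + 2(+0.6) = -0.8Δ_oct = -120 kJ/mol.
For low-spin the configuration is t2g^6 e_g^1: orbital energy -1.8 × 150 = -270 kJ/mol, and 1 additional pair relative to high-spin adds 254 kJ/mol, giving -16 kJ/mol.
The difference is -16 − (-120) = 104 kJ/mol, so high-spin lies lower.

104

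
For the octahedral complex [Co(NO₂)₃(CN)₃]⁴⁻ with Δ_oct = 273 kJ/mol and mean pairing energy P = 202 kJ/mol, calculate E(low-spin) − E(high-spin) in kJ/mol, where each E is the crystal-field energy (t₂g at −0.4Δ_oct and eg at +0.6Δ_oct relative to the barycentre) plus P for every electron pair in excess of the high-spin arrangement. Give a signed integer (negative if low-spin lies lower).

Ligand charges: 3×(-1) from NO₂⁻ and 3×(-1) from CN⁻ sum to -6; with overall charge -4, Co is +2.
Group 9 minus oxidation state +2 gives a d⁷ configuration for Co²⁺.
In the high-spin limit (t₂g⁵ eg²) the orbital term is -0.8Δ_oct = -218 kJ/mol, with no excess pairing.
For low-spin the configuration is t₂g⁶ eg¹: orbital energy -1.8 × 273 = -491 kJ/mol, and 1 additional pair relative to high-spin adds 202 kJ/mol, giving -289 kJ/mol.
Thus E(LS) − E(HS) = -71 kJ/mol.

-71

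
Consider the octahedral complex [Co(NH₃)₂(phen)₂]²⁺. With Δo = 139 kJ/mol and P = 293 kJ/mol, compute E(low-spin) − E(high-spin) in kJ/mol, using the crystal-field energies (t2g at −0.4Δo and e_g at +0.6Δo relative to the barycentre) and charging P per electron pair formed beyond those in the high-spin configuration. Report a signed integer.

Ligand charges: 2×(+0) from NH₃ and 2×(+0) from phen sum to +0; with overall charge +2, Co is +2.
Co is in group 9, so Co²⁺ is d⁷ (9 − 2 = 7).
High-spin d⁷ fills as t2g^5 e_g^2 with CFSE 5(−0.4) + 2(+0.6) = -0.8Δo = -111 kJ/mol.
Low-spin: t2g^6 e_g^1, orbital CFSE = -1.8Δo = -250 kJ/mol; plus 1 excess pair × P = +293 kJ/mol; total 43 kJ/mol.
Thus E(LS) − E(HS) = 154 kJ/mol.

154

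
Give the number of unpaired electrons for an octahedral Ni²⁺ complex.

2

Ni sits in group 10; removing 2 electrons leaves Ni²⁺ with 10 − 2 = 8 d electrons.
For octahedral d⁸ the high- and low-spin configurations coincide.
Configuration: t₂g⁶ eg², giving 2 unpaired electrons.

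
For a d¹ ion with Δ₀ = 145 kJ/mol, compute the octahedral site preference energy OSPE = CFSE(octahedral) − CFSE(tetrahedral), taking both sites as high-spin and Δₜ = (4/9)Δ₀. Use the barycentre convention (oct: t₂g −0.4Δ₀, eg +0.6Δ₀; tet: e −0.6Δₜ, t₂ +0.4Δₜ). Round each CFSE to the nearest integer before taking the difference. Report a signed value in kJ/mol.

-19

Octahedral high-spin t₂g¹ eg⁰: CFSE = -0.4 × 145 = -58 kJ/mol.
Tetrahedral e¹ t₂⁰ gives -0.6Δₜ = -0.6 × (4/9) × 145 = -39 kJ/mol.
Subtracting, OSPE = -58 − (-39) = -19 kJ/mol.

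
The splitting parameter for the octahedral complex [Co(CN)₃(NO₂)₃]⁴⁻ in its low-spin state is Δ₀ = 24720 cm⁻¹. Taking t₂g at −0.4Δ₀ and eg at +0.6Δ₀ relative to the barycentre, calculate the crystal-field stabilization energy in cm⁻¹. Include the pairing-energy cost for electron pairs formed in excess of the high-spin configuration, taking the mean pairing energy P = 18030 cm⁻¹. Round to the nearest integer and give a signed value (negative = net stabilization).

Ligand charges: 3×(-1) from CN⁻ and 3×(-1) from NO₂⁻ sum to -6; with overall charge -4, Co is +2.
Group 9 minus oxidation state +2 gives a d⁷ configuration for Co²⁺.
The d⁷ electrons fill as t₂g⁶ eg¹.
The orbital stabilization is -1.8Δ₀ = -1.8 × 24720 = -44496 cm⁻¹.
High-spin d⁷ would be t₂g⁵ eg² with 2 pairs; low-spin has 3, so 1 excess pair costs +1P = +18030 cm⁻¹.
Overall CFSE = -44496 + 18030 = -26466 cm⁻¹.

-26466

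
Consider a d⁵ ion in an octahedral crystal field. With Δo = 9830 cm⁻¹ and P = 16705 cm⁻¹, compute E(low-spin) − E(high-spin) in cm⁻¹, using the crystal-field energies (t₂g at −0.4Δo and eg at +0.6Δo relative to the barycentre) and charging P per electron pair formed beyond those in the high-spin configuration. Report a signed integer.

13750

High-spin d⁵ fills as t₂g³ eg² with CFSE 3(−0.4) + 2(+0.6) = 0.0Δo = 0 cm⁻¹.
Low-spin t₂g⁵ eg⁰ gives -2.0Δo = -19660 cm⁻¹, but forming 2 extra pairs costs 2P = 33410 cm⁻¹, so E(LS) = -19660 + 33410 = 13750 cm⁻¹.
The difference is 13750 − (0) = 13750 cm⁻¹, so high-spin lies lower.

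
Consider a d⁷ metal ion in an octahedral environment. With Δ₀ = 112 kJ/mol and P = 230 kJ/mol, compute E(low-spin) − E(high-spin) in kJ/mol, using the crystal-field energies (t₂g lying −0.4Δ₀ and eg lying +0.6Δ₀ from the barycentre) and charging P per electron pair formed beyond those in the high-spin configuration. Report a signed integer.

118

High-spin: t₂g⁵ eg², CFSE = -0.8Δ₀ = -90 kJ/mol.
Low-spin t₂g⁶ eg¹ gives -1.8Δ₀ = -202 kJ/mol, but forming 1 extra pair costs 1P = 230 kJ/mol, so E(LS) = -202 + 230 = 28 kJ/mol.
E(LS) − E(HS) = 28 − (-90) = 118 kJ/mol.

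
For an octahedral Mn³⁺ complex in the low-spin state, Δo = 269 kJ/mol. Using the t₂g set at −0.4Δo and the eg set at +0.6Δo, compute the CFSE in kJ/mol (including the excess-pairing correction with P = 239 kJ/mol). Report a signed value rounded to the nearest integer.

-191

Mn³⁺: group 7, so d-count = 7 − 3 = 4.
Configuration: t₂g⁴ eg⁰.
CFSE(orbital) = 4×(-0.4Δo) + 0×(0.6Δo) = -1.6Δo; with Δo = 269 kJ/mol that is -430 kJ/mol.
Pairing penalty: 1 pair vs 0 in the high-spin reference → 1 extra × P = 239 kJ/mol.
Combining: -430 + 239 = -191 kJ/mol.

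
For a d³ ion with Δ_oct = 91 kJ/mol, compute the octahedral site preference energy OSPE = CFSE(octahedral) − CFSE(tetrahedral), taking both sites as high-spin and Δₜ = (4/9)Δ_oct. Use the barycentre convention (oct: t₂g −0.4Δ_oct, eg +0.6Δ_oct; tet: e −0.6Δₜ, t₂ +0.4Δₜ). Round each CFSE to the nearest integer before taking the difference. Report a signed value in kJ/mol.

-77

Octahedral high-spin t2g^3 e_g^0: CFSE = -1.2 × 91 = -109 kJ/mol.
In a tetrahedral site the filling is e^2 t2^1: CFSE(tet) = -0.8Δₜ = -0.8 × (4/9)(91) = -32 kJ/mol.
OSPE = CFSE(oct) − CFSE(tet) = -109 − (-32) = -77 kJ/mol.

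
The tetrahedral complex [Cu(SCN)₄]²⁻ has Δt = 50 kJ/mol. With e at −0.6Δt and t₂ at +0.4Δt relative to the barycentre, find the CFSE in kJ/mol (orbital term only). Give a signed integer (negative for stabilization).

-20

Each SCN⁻ contributes -1; 4 × (-1) = -4. With overall charge -2, Cu is in the +2 oxidation state.
Group 11 minus oxidation state +2 gives a d⁹ configuration for Cu²⁺.
Tetrahedral fields are weak (Δₜ ≈ 4/9 Δₒ), so electrons fill high-spin.
Configuration: e⁴ t₂⁵.
Orbital CFSE = 4(-0.6) + 5(0.4) = -0.4Δt = -0.4 × 50 = -20 kJ/mol.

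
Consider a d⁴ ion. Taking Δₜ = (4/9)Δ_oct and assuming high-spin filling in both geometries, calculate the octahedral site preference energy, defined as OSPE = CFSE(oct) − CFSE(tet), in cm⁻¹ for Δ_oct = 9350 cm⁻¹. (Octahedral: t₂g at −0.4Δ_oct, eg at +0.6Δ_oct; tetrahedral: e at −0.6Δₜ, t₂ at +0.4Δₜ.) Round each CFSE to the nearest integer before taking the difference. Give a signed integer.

-3948

Octahedral high-spin t₂g³ eg¹: CFSE = -0.6 × 9350 = -5610 cm⁻¹.
Tetrahedral: e² t₂², CFSE = 2(−0.6) + 2(+0.4) = -0.4Δₜ = -0.4 × (4/9) × 9350 = -1662 cm⁻¹.
Subtracting, OSPE = -5610 − (-1662) = -3948 cm⁻¹.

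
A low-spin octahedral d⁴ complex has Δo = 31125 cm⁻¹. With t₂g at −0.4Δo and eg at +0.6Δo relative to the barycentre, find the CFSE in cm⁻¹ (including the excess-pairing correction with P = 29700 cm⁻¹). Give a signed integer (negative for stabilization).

-20100

Configuration: t₂g⁴ eg⁰.
Orbital CFSE = 4(-0.4) + 0(0.6) = -1.6Δo = -1.6 × 31125 = -49800 cm⁻¹.
High-spin d⁴ would be t₂g³ eg¹ with 0 pairs; low-spin has 1, so 1 excess pair costs +1P = +29700 cm⁻¹.
Net CFSE = -49800 + 29700 = -20100 cm⁻¹.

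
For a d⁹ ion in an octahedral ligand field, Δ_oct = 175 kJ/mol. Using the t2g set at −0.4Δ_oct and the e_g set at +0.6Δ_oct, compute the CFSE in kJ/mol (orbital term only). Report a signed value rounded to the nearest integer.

-105

For octahedral d⁹ the high- and low-spin configurations coincide.
Electron filling gives t2g^6 e_g^3.
The orbital stabilization is -0.6Δ_oct = -0.6 × 175 = -105 kJ/mol.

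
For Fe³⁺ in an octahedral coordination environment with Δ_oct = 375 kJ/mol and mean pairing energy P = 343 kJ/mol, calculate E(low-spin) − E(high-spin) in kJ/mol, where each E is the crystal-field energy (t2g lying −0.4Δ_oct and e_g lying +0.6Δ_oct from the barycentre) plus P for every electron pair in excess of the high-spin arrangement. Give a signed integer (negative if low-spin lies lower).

Fe is in group 8, so Fe³⁺ is d⁵ (8 − 3 = 5).
High-spin: t2g^3 e_g^2, CFSE = 0.0Δ_oct = 0 kJ/mol.
Low-spin t2g^5 e_g^0 gives -2.0Δ_oct = -750 kJ/mol, but forming 2 extra pairs costs 2P = 686 kJ/mol, so E(LS) = -750 + 686 = -64 kJ/mol.
Thus E(LS) − E(HS) = -64 kJ/mol.

-64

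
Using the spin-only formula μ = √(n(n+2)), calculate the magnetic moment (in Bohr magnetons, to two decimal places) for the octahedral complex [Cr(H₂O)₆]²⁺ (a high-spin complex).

4.90 Bohr magnetons

H₂O is neutral, so the +2 overall charge sits on Cr: oxidation state +2.
Cr sits in group 6; removing 2 electrons leaves Cr²⁺ with 6 − 2 = 4 d electrons.
Configuration: t₂g³ eg¹ → 4 unpaired electrons.
μ(spin-only) = √[4(4+2)] = √24 ≈ 4.90 Bohr magnetons.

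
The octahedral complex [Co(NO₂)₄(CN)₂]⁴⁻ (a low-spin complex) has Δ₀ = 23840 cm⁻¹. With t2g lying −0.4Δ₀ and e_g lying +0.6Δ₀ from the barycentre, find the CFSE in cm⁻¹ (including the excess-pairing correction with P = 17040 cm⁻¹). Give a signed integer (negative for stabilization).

Ligand charges: 4×(-1) from NO₂⁻ and 2×(-1) from CN⁻ sum to -6; with overall charge -4, Co is +2.
Co is in group 9, so Co²⁺ is d⁷ (9 − 2 = 7).
Electron filling gives t2g^6 e_g^1.
Orbital CFSE = 6(-0.4) + 1(0.6) = -1.8Δ₀ = -1.8 × 23840 = -42912 cm⁻¹.
Pairing penalty: 3 pairs vs 2 in the high-spin reference → 1 extra × P = 17040 cm⁻¹.
Combining: -42912 + 17040 = -25872 cm⁻¹.

-25872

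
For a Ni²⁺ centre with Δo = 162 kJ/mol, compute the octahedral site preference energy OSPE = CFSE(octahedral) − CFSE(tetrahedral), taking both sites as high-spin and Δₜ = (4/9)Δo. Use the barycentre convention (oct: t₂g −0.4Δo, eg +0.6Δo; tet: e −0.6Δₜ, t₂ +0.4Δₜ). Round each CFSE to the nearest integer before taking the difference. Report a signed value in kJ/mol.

-136

Group 10 minus oxidation state +2 gives a d⁸ configuration for Ni²⁺.
Octahedral high-spin t₂g⁶ eg²: CFSE = -1.2 × 162 = -194 kJ/mol.
Tetrahedral: e⁴ t₂⁴, CFSE = 4(−0.6) + 4(+0.4) = -0.8Δₜ = -0.8 × (4/9) × 162 = -58 kJ/mol.
OSPE = -194 − (-58) = -136 kJ/mol.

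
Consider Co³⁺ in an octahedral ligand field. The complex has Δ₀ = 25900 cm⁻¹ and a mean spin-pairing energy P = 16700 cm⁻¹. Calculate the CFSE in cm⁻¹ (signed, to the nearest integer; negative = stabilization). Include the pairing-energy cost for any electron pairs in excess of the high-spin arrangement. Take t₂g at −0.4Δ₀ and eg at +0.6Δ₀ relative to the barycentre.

-28760

Group 9 minus oxidation state +3 gives a d⁶ configuration for Co³⁺.
With Δ₀ > P the complex is low-spin.
Filling d⁶ accordingly: t₂g⁶ eg⁰.
Orbital CFSE = -2.4Δ₀ = -2.4 × 25900 = -62160 cm⁻¹.
Excess pairs vs high-spin: 3 − 1 = 2; pairing cost = +33400 cm⁻¹.
Net CFSE = -62160 + 33400 = -28760 cm⁻¹.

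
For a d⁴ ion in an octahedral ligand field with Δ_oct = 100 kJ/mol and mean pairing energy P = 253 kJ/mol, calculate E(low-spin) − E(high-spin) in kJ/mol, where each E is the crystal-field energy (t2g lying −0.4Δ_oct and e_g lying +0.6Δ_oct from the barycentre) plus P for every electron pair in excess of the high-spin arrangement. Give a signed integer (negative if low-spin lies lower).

In the high-spin limit (t2g^3 e_g^1) the orbital term is -0.6Δ_oct = -60 kJ/mol, with no excess pairing.
For low-spin the configuration is t2g^4 e_g^0: orbital energy -1.6 × 100 = -160 kJ/mol, and 1 additional pair relative to high-spin adds 253 kJ/mol, giving 93 kJ/mol.
The difference is 93 − (-60) = 153 kJ/mol, so high-spin lies lower.

153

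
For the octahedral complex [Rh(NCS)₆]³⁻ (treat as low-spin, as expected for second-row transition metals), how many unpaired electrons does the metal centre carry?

0

Each NCS⁻ contributes -1; 6 × (-1) = -6. With overall charge -3, Rh is in the +3 oxidation state.
Group 9 minus oxidation state +3 gives a d⁶ configuration for Rh³⁺.
Configuration: t2g^6 e_g^0, giving 0 unpaired electrons.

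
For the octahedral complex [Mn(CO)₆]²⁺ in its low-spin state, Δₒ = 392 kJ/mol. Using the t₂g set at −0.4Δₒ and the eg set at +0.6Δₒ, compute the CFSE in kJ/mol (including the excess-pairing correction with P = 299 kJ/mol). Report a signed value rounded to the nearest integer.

CO is neutral, so the +2 overall charge sits on Mn: oxidation state +2.
Group 7 minus oxidation state +2 gives a d⁵ configuration for Mn²⁺.
Configuration: t₂g⁵ eg⁰.
Orbital CFSE = 5(-0.4) + 0(0.6) = -2.0Δₒ = -2.0 × 392 = -784 kJ/mol.
High-spin d⁵ would be t₂g³ eg² with 0 pairs; low-spin has 2, so 2 excess pairs cost +2P = +598 kJ/mol.
Net CFSE = -784 + 598 = -186 kJ/mol.

-186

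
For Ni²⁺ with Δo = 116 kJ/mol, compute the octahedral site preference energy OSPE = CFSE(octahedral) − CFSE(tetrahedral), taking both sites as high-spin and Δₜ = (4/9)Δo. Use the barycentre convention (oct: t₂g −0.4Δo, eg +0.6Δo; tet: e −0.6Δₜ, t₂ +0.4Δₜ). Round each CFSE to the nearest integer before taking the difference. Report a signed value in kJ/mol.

Group 10 minus oxidation state +2 gives a d⁸ configuration for Ni²⁺.
Octahedral high-spin t2g^6 e_g^2: CFSE = -1.2 × 116 = -139 kJ/mol.
Tetrahedral: e^4 t2^4, CFSE = 4(−0.6) + 4(+0.4) = -0.8Δₜ = -0.8 × (4/9) × 116 = -41 kJ/mol.
Subtracting, OSPE = -139 − (-41) = -98 kJ/mol.

-98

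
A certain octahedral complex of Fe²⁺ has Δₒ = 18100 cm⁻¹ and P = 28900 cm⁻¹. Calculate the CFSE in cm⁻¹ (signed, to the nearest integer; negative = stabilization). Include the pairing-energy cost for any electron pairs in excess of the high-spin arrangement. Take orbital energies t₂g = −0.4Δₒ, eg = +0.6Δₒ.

Group 8 minus oxidation state +2 gives a d⁶ configuration for Fe²⁺.
Δₒ < P, so pairing is avoided: the ground state is high-spin.
That gives t₂g⁴ eg².
Orbital CFSE = -0.4Δₒ = -0.4 × 18100 = -7240 cm⁻¹.
High-spin has no excess pairs, so no pairing correction applies.

-7240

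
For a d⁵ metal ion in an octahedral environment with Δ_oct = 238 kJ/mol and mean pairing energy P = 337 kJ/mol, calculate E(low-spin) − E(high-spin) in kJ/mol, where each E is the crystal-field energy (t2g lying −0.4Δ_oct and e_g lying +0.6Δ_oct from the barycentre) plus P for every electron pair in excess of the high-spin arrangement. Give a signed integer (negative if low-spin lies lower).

198

High-spin d⁵ fills as t2g^3 e_g^2 with CFSE 3(−0.4) + 2(+0.6) = 0.0Δ_oct = 0 kJ/mol.
Low-spin: t2g^5 e_g^0, orbital CFSE = -2.0Δ_oct = -476 kJ/mol; plus 2 excess pairs × P = +674 kJ/mol; total 198 kJ/mol.
E(LS) − E(HS) = 198 − (0) = 198 kJ/mol.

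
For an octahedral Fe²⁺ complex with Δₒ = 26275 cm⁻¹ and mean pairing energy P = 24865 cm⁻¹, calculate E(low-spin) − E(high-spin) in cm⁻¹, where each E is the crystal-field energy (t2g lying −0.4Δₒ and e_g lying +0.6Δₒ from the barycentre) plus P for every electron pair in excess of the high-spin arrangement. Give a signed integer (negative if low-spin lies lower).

-2820

Group 8 minus oxidation state +2 gives a d⁶ configuration for Fe²⁺.
High-spin: t2g^4 e_g^2, CFSE = -0.4Δₒ = -10510 cm⁻¹.
For low-spin the configuration is t2g^6 e_g^0: orbital energy -2.4 × 26275 = -63060 cm⁻¹, and 2 additional pairs relative to high-spin add 49730 cm⁻¹, giving -13330 cm⁻¹.
E(LS) − E(HS) = -13330 − (-10510) = -2820 cm⁻¹.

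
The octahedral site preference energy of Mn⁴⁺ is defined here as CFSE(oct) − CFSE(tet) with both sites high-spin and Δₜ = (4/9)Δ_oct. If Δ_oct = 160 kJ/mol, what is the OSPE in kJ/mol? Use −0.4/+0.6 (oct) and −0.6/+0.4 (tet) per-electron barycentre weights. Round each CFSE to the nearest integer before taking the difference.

-135

Group 7 minus oxidation state +4 gives a d³ configuration for Mn⁴⁺.
Octahedral (high-spin): t₂g³ eg⁰, CFSE = 3(−0.4) + 0(+0.6) = -1.2Δ_oct = -1.2 × 160 = -192 kJ/mol.
Tetrahedral: e² t₂¹, CFSE = 2(−0.6) + 1(+0.4) = -0.8Δₜ = -0.8 × (4/9) × 160 = -57 kJ/mol.
Subtracting, OSPE = -192 − (-57) = -135 kJ/mol.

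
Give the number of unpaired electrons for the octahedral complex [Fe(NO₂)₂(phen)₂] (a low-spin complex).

0

Ligand charges: 2×(-1) from NO₂⁻ and 2×(+0) from phen sum to -2; with overall charge +0, Fe is +2.
Group 8 minus oxidation state +2 gives a d⁶ configuration for Fe²⁺.
Configuration: t2g^6 e_g^0, giving 0 unpaired electrons.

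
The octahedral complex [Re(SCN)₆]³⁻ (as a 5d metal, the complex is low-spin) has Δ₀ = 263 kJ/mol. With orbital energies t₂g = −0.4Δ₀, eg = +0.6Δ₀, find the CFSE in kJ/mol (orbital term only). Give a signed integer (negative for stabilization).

-421

Each SCN⁻ contributes -1; 6 × (-1) = -6. With overall charge -3, Re is in the +3 oxidation state.
Re³⁺: group 7, so d-count = 7 − 3 = 4.
The d⁴ electrons fill as t₂g⁴ eg⁰.
Orbital CFSE = 4(-0.4) + 0(0.6) = -1.6Δ₀ = -1.6 × 263 = -421 kJ/mol.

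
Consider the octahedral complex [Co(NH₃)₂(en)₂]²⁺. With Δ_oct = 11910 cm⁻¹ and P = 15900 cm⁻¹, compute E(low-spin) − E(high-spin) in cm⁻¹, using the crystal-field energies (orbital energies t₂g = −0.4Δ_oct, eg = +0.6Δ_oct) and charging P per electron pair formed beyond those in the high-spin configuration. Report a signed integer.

Ligand charges: 2×(+0) from NH₃ and 2×(+0) from en sum to +0; with overall charge +2, Co is +2.
Co sits in group 9; removing 2 electrons leaves Co²⁺ with 9 − 2 = 7 d electrons.
In the high-spin limit (t₂g⁵ eg²) the orbital term is -0.8Δ_oct = -9528 cm⁻¹, with no excess pairing.
Low-spin: t₂g⁶ eg¹, orbital CFSE = -1.8Δ_oct = -21438 cm⁻¹; plus 1 excess pair × P = +15900 cm⁻¹; total -5538 cm⁻¹.
The difference is -5538 − (-9528) = 3990 cm⁻¹, so high-spin lies lower.

3990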